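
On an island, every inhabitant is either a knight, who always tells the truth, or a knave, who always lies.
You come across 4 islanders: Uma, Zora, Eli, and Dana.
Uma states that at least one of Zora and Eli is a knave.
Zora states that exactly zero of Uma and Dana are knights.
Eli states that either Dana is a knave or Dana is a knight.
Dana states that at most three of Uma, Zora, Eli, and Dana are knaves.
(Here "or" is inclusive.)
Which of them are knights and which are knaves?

Uma is a knight, Zora is a knave, Eli is a knight, and Dana is a knight.

Uma (knight): "at least one of Zora and Eli is a knave" — True. ✓
Zora is a knave, and the claim "exactly zero of Uma and Dana are knights" is indeed false.
Eli is a knight, and the claim "either Dana is a knave or Dana is a knight" is indeed True.
As a knight, Dana's statement "at most three of Uma, Zora, Eli, and Dana are knaves" should be True; it is.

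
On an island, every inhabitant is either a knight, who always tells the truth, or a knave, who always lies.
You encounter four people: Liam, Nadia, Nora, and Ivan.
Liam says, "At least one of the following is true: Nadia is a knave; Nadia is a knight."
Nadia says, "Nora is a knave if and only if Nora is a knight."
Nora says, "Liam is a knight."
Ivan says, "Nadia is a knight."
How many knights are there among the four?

2

The unique consistent assignment is Liam=knight, Nadia=knave, Nora=knight, Ivan=knave.
That has 2 knights.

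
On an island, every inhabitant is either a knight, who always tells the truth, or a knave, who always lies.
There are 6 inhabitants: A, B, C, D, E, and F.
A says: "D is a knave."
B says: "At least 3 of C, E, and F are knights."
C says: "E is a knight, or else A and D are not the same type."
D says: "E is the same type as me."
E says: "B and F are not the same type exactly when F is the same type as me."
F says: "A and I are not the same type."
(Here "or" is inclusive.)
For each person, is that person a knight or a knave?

A is a knave, B is a knave, C is a knight, D is a knight, E is a knight, and F is a knave.

A is a knave, so "D is a knave" must be False — and it is.
B (knave): "at least 3 of C, E, and F are knights" — False. ✓
C is a knight, and the claim "E is a knight, or else A and D are not the same type" is indeed true.
As a knight, D's statement "E is the same type as me" should be true; it is.
E is a knight, and the claim "B and F are not the same type exactly when F is the same type as me" is indeed true.
F is a knave, so "A and I are not the same type" must be False — and it is.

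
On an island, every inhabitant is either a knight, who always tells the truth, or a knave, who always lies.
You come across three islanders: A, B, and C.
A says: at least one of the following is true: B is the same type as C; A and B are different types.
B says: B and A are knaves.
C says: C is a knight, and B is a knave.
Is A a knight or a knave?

A is a knight.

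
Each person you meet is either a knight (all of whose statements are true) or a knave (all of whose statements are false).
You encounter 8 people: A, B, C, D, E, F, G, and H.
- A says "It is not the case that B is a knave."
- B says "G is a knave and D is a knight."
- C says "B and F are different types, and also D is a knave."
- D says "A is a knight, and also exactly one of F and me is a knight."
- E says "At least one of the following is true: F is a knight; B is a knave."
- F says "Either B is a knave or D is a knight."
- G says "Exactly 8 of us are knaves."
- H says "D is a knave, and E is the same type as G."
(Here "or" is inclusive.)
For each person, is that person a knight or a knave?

Knights: C, E, and F. Knaves: A, B, D, G, and H.

As a knave, A's statement "it is not the case that B is a knave" should be false; it is.
B is a knave; "G is a knave and D is a knight" is false, as required.
C is a knight; "B and F are different types, and also D is a knave" is true, as required.
As a knave, D's statement "A is a knight, and also exactly one of F and me is a knight" should be false; it is.
As a knight, E's statement "at least one of the following is true: F is a knight; B is a knave" should be true; it is.
As a knight, F's statement "either B is a knave or D is a knight" should be true; it is.
G (knave): "exactly 8 of us are knaves" — false. ✓
As a knave, H's statement "D is a knave, and E is the same type as G" should be false; it is.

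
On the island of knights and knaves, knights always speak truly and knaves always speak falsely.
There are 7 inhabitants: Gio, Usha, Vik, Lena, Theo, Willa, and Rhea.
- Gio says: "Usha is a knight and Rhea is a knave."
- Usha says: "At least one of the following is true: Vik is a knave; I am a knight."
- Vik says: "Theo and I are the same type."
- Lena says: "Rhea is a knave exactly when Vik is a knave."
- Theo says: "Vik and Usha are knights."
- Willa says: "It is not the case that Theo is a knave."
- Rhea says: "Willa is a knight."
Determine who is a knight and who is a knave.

Gio (knave): "Usha is a knight and Rhea is a knave" — false. ✓
Usha is a knight; "at least one of the following is true: Vik is a knave; I am a knight" is True, as required.
Vik is a knight, so "Theo and I are the same type" must be True — and it is.
Lena is a knight, and the claim "Rhea is a knave exactly when Vik is a knave" is indeed True.
Theo (knight): "Vik and Usha are knights" — True. ✓
Willa is a knight; "it is not the case that Theo is a knave" is True, as required.
Rhea (knight): "Willa is a knight" — True. ✓

Knights: Usha, Vik, Lena, Theo, Willa, and Rhea. Knaves: Gio.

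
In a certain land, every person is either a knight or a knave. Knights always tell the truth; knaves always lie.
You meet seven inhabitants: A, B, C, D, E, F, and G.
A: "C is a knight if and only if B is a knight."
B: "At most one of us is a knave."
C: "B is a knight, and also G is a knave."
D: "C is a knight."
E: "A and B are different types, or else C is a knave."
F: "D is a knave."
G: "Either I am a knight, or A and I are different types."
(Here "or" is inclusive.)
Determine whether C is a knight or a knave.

C is a knave.

Consistent assignments: {A=knight, B=knave, C=knave, D=knave, E=knight, F=knight, G=knight}
In every consistent assignment, C is a knave.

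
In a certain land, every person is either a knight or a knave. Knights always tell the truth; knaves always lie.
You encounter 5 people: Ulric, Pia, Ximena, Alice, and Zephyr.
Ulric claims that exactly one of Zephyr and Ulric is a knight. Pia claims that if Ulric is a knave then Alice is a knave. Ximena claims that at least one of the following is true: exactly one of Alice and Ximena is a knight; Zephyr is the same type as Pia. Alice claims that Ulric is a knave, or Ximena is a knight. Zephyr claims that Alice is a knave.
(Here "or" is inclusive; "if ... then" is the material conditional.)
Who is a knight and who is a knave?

Suppose Ulric is a knight. Then Ulric's statement "exactly one of Zephyr and Ulric is a knight" would have to be true. Checking the 16 ways to assign the others, none is consistent with every speaker.
(For instance, with Pia=knave, Ximena=knight, Alice=knight, Zephyr=knave, Pia's claim "if Ulric is a knave then Alice is a knave" comes out true where it would need to be false.)
So Ulric must be a knave, making "exactly one of Zephyr and Ulric is a knight" false. Taking Ulric=knave, Pia=knave, Ximena=knight, Alice=knight, Zephyr=knave, each remaining statement checks out:
  Pia (knave): "if Ulric is a knave then Alice is a knave" — false. ✓
  Ximena (knight): "at least one of the following is true: exactly one of Alice and Ximena is a knight; Zephyr is the same type as Pia" — true. ✓
  Alice (knight): "Ulric is a knave, or Ximena is a knight" — true. ✓
  Zephyr (knave): "Alice is a knave" — false. ✓
This is the unique consistent assignment.

Ulric is a knave, Pia is a knave, Ximena is a knight, Alice is a knight, and Zephyr is a knave.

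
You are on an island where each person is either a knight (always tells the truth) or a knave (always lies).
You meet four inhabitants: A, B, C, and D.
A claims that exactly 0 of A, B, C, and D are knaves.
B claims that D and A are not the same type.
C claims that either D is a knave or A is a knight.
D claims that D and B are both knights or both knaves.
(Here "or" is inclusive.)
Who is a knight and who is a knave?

A is a knave, so "exactly 0 of A, B, C, and D are knaves" must be false — and it is.
B (knight): "D and A are not the same type" — True. ✓
C is a knave, and the claim "either D is a knave or A is a knight" is indeed false.
D (knight): "D and B are both knights or both knaves" — True. ✓

Knights: B and D. Knaves: A and C.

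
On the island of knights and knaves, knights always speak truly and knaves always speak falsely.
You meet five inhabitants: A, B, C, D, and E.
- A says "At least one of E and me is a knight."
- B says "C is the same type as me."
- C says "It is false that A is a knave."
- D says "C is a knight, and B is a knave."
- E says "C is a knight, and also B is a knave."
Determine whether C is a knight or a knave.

C is a knight.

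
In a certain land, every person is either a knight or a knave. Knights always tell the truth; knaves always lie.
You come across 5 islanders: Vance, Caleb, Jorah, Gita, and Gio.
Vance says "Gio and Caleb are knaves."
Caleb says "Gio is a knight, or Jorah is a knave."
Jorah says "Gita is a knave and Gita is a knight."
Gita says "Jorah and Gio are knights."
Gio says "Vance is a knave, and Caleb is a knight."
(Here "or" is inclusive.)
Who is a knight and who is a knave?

Vance is a knave, Caleb is a knight, Jorah is a knave, Gita is a knave, and Gio is a knight.

Suppose Vance is a knight. Then Vance's statement "Gio and Caleb are knaves" would have to be true. Checking the 16 ways to assign the others, none is consistent with every speaker.
(For instance, with Caleb=knight, Jorah=knave, Gita=knave, Gio=knight, Vance's claim "Gio and Caleb are knaves" comes out false where it would need to be true.)
So Vance must be a knave, making "Gio and Caleb are knaves" false. Taking Vance=knave, Caleb=knight, Jorah=knave, Gita=knave, Gio=knight, each remaining statement checks out:
  Caleb (knight): "Gio is a knight, or Jorah is a knave" — true. ✓
  Jorah (knave): "Gita is a knave and Gita is a knight" — false. ✓
  Gita (knave): "Jorah and Gio are knights" — false. ✓
  Gio (knight): "Vance is a knave, and Caleb is a knight" — true. ✓
This is the unique consistent assignment.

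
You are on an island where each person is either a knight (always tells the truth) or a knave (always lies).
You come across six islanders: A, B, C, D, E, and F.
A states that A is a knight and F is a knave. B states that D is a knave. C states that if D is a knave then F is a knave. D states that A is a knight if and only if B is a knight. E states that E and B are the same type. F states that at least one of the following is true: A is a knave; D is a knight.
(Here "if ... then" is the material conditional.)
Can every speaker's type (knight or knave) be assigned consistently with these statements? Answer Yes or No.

One consistent assignment: A=knave, B=knight, C=knave, D=knave, E=knight, F=knight.

Yes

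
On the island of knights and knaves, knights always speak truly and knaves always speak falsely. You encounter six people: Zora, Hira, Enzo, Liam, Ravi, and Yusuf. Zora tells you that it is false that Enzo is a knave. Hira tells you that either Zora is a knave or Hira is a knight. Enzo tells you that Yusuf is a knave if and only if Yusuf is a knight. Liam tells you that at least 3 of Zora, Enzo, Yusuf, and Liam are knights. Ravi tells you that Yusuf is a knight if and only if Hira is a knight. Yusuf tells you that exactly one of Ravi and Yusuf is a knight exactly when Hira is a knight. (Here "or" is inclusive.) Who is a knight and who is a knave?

Zora is a knave; "it is false that Enzo is a knave" is false, as required.
Hira is a knight, so "either Zora is a knave or Hira is a knight" must be true — and it is.
As a knave, Enzo's statement "Yusuf is a knave if and only if Yusuf is a knight" should be false; it is.
Liam (knave): "at least 3 of Zora, Enzo, Yusuf, and Liam are knights" — false. ✓
Ravi is a knave, and the claim "Yusuf is a knight if and only if Hira is a knight" is indeed false.
Yusuf (knave): "exactly one of Ravi and Yusuf is a knight exactly when Hira is a knight" — false. ✓

Zora is a knave, Hira is a knight, Enzo is a knave, Liam is a knave, Ravi is a knave, and Yusuf is a knave.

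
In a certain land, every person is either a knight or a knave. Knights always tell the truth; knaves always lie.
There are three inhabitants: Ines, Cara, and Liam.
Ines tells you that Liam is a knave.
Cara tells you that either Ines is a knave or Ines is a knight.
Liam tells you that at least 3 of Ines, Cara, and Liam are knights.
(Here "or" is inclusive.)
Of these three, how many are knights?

2

The unique consistent assignment is Ines=knight, Cara=knight, Liam=knave.
That has 2 knights.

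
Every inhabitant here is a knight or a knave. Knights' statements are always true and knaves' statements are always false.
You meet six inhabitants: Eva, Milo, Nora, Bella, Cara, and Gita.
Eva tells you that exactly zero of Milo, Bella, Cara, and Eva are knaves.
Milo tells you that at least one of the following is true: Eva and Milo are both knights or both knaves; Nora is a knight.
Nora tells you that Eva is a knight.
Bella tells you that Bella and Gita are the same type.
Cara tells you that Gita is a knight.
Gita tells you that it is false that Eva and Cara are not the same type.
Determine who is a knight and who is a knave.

Eva is a knight, Milo is a knight, Nora is a knight, Bella is a knight, Cara is a knight, and Gita is a knight.

Eva is a knight, so "exactly zero of Milo, Bella, Cara, and Eva are knaves" must be True — and it is.
Milo is a knight, and the claim "at least one of the following is true: Eva and Milo are both knights or both knaves; Nora is a knight" is indeed True.
Nora is a knight, and the claim "Eva is a knight" is indeed True.
Bella is a knight, so "Bella and Gita are the same type" must be True — and it is.
Cara (knight): "Gita is a knight" — True. ✓
Since Gita is a knight, "it is false that Eva and Cara are not the same type" needs to be True, which holds.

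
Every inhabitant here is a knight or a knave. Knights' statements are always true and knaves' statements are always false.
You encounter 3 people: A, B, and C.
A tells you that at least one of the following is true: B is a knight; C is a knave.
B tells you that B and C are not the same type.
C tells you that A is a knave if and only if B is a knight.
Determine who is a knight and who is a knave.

A is a knight, and the claim "at least one of the following is true: B is a knight; C is a knave" is indeed true.
B is a knight, so "B and C are not the same type" must be true — and it is.
C is a knave, so "A is a knave if and only if B is a knight" must be False — and it is.

A is a knight, B is a knight, and C is a knave.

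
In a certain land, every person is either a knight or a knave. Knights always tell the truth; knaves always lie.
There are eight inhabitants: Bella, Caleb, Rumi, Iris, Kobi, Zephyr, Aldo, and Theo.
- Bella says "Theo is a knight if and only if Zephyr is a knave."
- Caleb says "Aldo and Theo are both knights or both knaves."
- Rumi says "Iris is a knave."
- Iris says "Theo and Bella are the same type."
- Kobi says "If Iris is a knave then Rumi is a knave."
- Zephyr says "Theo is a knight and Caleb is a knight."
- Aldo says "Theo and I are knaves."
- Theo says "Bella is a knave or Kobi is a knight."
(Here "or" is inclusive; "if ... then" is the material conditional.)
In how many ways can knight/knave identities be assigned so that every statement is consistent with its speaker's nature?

1

Consistent assignments:
  Bella=knight, Caleb=knave, Rumi=knave, Iris=knight, Kobi=knight, Zephyr=knave, Aldo=knave, Theo=knight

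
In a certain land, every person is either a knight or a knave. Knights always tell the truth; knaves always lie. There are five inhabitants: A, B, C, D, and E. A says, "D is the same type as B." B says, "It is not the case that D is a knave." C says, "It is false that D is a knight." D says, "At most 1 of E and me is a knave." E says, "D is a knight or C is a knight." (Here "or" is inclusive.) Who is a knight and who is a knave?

A is a knight, and the claim "D is the same type as B" is indeed True.
B is a knight; "it is not the case that D is a knave" is True, as required.
C (knave): "it is false that D is a knight" — False. ✓
Since D is a knight, "at most 1 of E and me is a knave" needs to be True, which holds.
E (knight): "D is a knight or C is a knight" — True. ✓

A is a knight, B is a knight, C is a knave, D is a knight, and E is a knight.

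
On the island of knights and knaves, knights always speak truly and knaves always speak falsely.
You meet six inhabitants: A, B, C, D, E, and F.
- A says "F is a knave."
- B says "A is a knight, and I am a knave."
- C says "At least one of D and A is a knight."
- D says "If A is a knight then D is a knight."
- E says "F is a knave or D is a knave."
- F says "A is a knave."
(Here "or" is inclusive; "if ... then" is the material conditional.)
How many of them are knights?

3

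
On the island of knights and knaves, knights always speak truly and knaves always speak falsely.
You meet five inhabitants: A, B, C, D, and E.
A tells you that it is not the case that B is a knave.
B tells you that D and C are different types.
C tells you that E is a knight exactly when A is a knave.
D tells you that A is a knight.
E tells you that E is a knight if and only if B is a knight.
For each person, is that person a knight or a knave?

A is a knight, B is a knight, C is a knave, D is a knight, and E is a knight.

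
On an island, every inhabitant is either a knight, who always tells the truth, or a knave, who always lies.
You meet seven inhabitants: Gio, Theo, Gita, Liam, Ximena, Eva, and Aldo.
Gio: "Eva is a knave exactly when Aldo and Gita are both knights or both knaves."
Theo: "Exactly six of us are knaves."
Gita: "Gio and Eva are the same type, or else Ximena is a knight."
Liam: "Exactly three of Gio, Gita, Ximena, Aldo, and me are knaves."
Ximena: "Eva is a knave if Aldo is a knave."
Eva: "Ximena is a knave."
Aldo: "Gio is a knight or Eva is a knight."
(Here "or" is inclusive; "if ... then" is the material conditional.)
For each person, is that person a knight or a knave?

Knights: Gio, Gita, Ximena, and Aldo. Knaves: Theo, Liam, and Eva.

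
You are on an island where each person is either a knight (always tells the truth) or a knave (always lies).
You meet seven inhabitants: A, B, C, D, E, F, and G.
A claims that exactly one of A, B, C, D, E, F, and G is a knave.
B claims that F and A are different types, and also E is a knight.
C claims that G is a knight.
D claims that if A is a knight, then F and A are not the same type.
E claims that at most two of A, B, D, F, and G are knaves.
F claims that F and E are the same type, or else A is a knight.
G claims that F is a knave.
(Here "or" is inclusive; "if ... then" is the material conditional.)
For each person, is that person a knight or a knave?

A is a knave, B is a knight, C is a knave, D is a knight, E is a knight, F is a knight, and G is a knave.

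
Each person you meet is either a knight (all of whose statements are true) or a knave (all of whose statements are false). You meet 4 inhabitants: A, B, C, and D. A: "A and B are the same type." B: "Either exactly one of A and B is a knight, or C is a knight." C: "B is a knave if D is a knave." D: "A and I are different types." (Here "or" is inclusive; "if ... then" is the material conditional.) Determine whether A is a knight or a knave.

Consistent assignments: {A=knave, B=knight, C=knight, D=knight}; {A=knave, B=knight, C=knave, D=knave}
In every consistent assignment, A is a knave.

A is a knave.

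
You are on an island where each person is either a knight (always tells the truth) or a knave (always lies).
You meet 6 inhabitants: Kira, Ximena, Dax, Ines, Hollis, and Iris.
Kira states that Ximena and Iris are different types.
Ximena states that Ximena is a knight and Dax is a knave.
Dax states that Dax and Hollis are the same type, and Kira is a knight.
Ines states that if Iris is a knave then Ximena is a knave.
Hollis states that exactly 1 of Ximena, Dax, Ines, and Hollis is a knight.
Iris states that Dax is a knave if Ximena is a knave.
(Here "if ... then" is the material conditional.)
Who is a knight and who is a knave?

Knights: Ximena, Ines, and Iris. Knaves: Kira, Dax, and Hollis.

Kira is a knave, so "Ximena and Iris are different types" must be False — and it is.
As a knight, Ximena's statement "Ximena is a knight and Dax is a knave" should be True; it is.
Dax (knave): "Dax and Hollis are the same type, and Kira is a knight" — False. ✓
Ines is a knight; "if Iris is a knave then Ximena is a knave" is True, as required.
As a knave, Hollis's statement "exactly 1 of Ximena, Dax, Ines, and Hollis is a knight" should be False; it is.
Since Iris is a knight, "Dax is a knave if Ximena is a knave" needs to be True, which holds.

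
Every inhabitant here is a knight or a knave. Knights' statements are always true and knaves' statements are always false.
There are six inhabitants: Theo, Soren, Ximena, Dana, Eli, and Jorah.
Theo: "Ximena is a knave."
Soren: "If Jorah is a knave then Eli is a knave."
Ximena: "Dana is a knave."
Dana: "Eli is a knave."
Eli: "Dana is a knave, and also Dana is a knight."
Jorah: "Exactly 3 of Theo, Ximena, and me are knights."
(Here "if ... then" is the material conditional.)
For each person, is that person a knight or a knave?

Theo is a knight, Soren is a knight, Ximena is a knave, Dana is a knight, Eli is a knave, and Jorah is a knave.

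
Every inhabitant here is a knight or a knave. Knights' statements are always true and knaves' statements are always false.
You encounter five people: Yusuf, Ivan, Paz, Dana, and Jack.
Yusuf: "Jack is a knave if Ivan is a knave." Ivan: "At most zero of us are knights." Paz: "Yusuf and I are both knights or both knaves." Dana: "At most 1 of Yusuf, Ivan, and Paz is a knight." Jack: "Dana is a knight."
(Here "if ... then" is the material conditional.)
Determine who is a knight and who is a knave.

Yusuf is a knight, Ivan is a knave, Paz is a knight, Dana is a knave, and Jack is a knave.

Yusuf is a knight, and the claim "Jack is a knave if Ivan is a knave" is indeed true.
Ivan is a knave, so "at most zero of us are knights" must be false — and it is.
Paz is a knight, and the claim "Yusuf and I are both knights or both knaves" is indeed true.
Since Dana is a knave, "at most 1 of Yusuf, Ivan, and Paz is a knight" needs to be false, which holds.
Since Jack is a knave, "Dana is a knight" needs to be false, which holds.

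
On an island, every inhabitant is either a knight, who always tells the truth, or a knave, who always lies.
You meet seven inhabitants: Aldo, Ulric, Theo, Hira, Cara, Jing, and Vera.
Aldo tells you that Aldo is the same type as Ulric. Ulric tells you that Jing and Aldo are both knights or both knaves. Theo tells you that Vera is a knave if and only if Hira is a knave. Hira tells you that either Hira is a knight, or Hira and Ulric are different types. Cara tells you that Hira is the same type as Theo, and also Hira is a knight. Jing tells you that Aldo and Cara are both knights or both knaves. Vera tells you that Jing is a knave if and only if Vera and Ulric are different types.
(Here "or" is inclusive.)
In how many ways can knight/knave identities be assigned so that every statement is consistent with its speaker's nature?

Consistent assignments:
  Aldo=knight, Ulric=knight, Theo=knight, Hira=knight, Cara=knight, Jing=knight, Vera=knight

1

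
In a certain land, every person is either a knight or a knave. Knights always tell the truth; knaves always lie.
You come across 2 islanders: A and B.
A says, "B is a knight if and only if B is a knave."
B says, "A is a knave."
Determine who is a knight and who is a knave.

Knights: B. Knaves: A.

A is a knave; "B is a knight if and only if B is a knave" is False, as required.
As a knight, B's statement "A is a knave" should be true; it is.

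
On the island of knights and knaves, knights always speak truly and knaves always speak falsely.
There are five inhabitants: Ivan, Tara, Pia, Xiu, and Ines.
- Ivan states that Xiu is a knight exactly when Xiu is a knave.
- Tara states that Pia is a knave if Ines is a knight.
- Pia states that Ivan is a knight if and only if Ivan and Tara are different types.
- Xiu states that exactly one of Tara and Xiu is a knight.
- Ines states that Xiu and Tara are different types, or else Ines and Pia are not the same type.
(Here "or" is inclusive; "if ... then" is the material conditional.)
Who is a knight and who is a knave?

Knights: Pia, Xiu, and Ines. Knaves: Ivan and Tara.

Ivan is a knave; "Xiu is a knight exactly when Xiu is a knave" is False, as required.
Tara is a knave; "Pia is a knave if Ines is a knight" is False, as required.
As a knight, Pia's statement "Ivan is a knight if and only if Ivan and Tara are different types" should be true; it is.
Since Xiu is a knight, "exactly one of Tara and Xiu is a knight" needs to be true, which holds.
Ines is a knight, so "Xiu and Tara are different types, or else Ines and Pia are not the same type" must be true — and it is.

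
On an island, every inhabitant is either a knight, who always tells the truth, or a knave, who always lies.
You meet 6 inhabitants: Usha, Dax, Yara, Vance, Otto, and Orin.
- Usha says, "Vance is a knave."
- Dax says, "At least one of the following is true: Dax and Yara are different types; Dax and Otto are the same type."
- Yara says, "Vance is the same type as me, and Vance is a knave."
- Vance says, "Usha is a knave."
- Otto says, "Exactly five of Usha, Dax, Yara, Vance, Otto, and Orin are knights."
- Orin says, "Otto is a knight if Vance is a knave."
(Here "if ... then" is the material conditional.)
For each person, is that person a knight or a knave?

Usha (knave): "Vance is a knave" — False. ✓
Since Dax is a knight, "at least one of the following is true: Dax and Yara are different types; Dax and Otto are the same type" needs to be True, which holds.
As a knave, Yara's statement "Vance is the same type as me, and Vance is a knave" should be False; it is.
Vance (knight): "Usha is a knave" — True. ✓
Otto is a knave, so "exactly five of Usha, Dax, Yara, Vance, Otto, and Orin are knights" must be False — and it is.
Orin (knight): "Otto is a knight if Vance is a knave" — True. ✓

Knights: Dax, Vance, and Orin. Knaves: Usha, Yara, and Otto.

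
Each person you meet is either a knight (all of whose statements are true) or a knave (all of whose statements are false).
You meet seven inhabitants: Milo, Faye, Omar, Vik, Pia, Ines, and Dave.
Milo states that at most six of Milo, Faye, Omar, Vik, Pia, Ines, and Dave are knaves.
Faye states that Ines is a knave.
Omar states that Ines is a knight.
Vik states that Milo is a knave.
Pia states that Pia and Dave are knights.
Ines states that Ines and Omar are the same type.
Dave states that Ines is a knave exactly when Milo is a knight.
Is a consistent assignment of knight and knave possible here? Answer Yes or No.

Yes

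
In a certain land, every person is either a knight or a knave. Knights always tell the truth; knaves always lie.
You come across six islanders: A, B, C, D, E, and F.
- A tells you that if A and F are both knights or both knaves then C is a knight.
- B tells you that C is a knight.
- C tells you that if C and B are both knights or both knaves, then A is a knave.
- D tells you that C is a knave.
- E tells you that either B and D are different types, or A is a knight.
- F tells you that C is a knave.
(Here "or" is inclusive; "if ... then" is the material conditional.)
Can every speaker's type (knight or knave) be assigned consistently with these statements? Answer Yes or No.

No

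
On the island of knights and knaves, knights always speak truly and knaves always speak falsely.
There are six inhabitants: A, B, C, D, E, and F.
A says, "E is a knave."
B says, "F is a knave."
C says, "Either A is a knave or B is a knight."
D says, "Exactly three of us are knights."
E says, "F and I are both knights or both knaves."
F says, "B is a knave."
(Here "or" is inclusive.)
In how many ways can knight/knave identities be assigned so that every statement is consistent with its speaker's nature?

Consistent assignments:
  A=knight, B=knave, C=knave, D=knight, E=knave, F=knight
  A=knight, B=knave, C=knave, D=knave, E=knave, F=knight

2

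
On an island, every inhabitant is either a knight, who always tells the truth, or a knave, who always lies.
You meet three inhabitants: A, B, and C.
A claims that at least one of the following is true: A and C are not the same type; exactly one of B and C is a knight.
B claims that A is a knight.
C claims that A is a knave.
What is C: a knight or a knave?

Consistent assignments: {A=knight, B=knight, C=knave}
In every consistent assignment, C is a knave.

C is a knave.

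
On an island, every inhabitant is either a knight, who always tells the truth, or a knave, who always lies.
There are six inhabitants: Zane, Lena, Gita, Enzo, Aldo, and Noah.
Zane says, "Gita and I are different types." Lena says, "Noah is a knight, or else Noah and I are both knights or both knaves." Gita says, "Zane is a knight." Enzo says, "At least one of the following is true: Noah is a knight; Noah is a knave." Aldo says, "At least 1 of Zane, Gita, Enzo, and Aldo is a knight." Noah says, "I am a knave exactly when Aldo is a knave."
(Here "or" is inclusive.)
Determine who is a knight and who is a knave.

Zane is a knave, Lena is a knight, Gita is a knave, Enzo is a knight, Aldo is a knight, and Noah is a knight.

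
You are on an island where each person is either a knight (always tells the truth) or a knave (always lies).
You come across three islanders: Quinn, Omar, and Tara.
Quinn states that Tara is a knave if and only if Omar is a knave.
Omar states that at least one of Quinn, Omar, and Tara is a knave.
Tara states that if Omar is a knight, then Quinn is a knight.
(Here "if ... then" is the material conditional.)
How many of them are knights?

1

The unique consistent assignment is Quinn=knave, Omar=knight, Tara=knave.
That has 1 knight.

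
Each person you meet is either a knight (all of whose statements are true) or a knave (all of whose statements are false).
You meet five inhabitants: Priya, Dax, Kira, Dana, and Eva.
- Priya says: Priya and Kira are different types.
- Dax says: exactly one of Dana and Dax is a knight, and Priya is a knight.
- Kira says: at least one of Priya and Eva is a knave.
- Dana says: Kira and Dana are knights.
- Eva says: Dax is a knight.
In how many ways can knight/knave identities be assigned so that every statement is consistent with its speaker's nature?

1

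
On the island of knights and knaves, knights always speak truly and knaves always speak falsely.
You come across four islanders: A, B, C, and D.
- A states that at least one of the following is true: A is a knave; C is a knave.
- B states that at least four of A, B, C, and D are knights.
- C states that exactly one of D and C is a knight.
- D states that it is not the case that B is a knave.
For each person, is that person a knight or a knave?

A is a knight, B is a knave, C is a knave, and D is a knave.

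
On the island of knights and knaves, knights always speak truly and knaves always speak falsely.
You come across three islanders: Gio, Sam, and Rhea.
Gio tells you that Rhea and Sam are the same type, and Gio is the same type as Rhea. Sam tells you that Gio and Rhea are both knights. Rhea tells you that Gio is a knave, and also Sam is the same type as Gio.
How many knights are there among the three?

1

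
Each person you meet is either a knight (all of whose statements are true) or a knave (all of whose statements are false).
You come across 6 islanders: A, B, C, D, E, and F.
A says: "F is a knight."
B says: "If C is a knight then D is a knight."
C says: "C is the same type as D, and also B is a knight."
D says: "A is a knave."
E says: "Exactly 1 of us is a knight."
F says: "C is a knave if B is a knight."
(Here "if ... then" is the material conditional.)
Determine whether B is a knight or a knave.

B is a knight.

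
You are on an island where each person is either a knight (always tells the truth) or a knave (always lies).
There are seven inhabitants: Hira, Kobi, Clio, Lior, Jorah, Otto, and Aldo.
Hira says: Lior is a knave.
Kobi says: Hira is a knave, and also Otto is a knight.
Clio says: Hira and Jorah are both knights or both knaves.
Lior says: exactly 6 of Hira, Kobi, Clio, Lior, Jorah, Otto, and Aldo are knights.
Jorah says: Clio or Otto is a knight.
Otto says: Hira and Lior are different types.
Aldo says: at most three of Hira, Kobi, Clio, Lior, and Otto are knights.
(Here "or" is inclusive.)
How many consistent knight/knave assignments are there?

Consistent assignments:
  Hira=knight, Kobi=knave, Clio=knight, Lior=knave, Jorah=knight, Otto=knight, Aldo=knight

1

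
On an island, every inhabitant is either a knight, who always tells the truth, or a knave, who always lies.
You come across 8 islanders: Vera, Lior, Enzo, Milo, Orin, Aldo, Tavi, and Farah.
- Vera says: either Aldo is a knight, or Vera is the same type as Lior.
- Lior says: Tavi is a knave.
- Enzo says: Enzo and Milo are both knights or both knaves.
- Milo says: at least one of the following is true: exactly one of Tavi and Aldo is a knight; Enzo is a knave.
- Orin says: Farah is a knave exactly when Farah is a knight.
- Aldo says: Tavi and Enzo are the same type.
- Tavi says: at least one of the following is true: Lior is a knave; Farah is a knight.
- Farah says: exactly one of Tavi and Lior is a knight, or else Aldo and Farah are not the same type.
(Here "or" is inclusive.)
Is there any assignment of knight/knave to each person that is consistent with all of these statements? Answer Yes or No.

Checking all 256 assignments, each has at least one speaker whose statement's truth value contradicts their type.

No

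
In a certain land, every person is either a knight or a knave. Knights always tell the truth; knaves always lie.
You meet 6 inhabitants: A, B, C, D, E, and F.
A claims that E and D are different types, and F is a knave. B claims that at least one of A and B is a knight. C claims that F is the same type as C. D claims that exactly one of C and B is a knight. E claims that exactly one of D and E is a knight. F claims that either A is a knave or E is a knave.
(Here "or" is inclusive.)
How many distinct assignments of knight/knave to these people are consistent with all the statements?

4

Consistent assignments:
  A=knave, B=knight, C=knight, D=knave, E=knight, F=knight
  A=knave, B=knight, C=knight, D=knave, E=knave, F=knight
  A=knave, B=knave, C=knave, D=knave, E=knight, F=knight
  A=knave, B=knave, C=knave, D=knave, E=knave, F=knight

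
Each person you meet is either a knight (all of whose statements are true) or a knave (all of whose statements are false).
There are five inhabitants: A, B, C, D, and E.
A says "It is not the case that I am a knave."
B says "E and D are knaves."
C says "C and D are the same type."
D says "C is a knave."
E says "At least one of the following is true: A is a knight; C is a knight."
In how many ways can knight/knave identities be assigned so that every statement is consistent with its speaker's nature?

Consistent assignments:
  A=knight, B=knave, C=knave, D=knight, E=knight
  A=knave, B=knave, C=knave, D=knight, E=knave

2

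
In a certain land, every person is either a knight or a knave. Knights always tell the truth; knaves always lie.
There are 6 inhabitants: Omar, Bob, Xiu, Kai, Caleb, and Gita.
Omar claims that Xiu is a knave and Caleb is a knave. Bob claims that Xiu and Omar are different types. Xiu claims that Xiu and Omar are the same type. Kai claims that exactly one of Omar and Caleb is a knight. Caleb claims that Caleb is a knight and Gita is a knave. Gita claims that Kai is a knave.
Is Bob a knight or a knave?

Consistent assignments: {Omar=knight, Bob=knight, Xiu=knave, Kai=knight, Caleb=knave, Gita=knave}
In every consistent assignment, Bob is a knight.

Bob is a knight.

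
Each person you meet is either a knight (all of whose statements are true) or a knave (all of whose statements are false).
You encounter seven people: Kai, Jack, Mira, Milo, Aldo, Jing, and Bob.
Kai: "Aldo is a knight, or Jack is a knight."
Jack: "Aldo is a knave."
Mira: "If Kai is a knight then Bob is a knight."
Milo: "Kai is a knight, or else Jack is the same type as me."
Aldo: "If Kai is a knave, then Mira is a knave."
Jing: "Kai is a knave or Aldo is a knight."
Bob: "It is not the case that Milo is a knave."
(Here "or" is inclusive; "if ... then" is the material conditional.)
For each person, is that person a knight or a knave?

Kai is a knight, Jack is a knave, Mira is a knight, Milo is a knight, Aldo is a knight, Jing is a knight, and Bob is a knight.

Kai is a knight, and the claim "Aldo is a knight, or Jack is a knight" is indeed True.
Jack (knave): "Aldo is a knave" — false. ✓
Since Mira is a knight, "if Kai is a knight then Bob is a knight" needs to be True, which holds.
Milo is a knight, and the claim "Kai is a knight, or else Jack is the same type as me" is indeed True.
Aldo (knight): "if Kai is a knave, then Mira is a knave" — True. ✓
Jing is a knight, so "Kai is a knave or Aldo is a knight" must be True — and it is.
As a knight, Bob's statement "it is not the case that Milo is a knave" should be True; it is.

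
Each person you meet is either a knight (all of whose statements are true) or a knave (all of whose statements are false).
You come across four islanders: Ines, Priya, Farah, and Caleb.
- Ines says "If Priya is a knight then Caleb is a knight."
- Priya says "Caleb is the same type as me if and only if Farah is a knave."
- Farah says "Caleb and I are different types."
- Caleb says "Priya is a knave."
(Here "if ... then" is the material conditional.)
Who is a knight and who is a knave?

As a knave, Ines's statement "if Priya is a knight then Caleb is a knight" should be false; it is.
Priya is a knight, so "Caleb is the same type as me if and only if Farah is a knave" must be true — and it is.
Farah is a knight, so "Caleb and I are different types" must be true — and it is.
Caleb is a knave; "Priya is a knave" is false, as required.

Ines is a knave, Priya is a knight, Farah is a knight, and Caleb is a knave.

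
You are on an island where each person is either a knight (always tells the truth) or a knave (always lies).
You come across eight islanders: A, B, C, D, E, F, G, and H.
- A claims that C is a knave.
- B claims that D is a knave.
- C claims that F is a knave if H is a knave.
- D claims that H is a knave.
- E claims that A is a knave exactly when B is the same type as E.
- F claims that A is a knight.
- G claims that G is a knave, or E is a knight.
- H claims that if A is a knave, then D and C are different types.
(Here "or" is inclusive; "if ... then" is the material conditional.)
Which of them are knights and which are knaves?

A (knave): "C is a knave" — false. ✓
B is a knight, and the claim "D is a knave" is indeed True.
Since C is a knight, "F is a knave if H is a knave" needs to be True, which holds.
D is a knave, and the claim "H is a knave" is indeed false.
E is a knight; "A is a knave exactly when B is the same type as E" is True, as required.
F is a knave, and the claim "A is a knight" is indeed false.
G is a knight, and the claim "G is a knave, or E is a knight" is indeed True.
H is a knight; "if A is a knave, then D and C are different types" is True, as required.

A is a knave, B is a knight, C is a knight, D is a knave, E is a knight, F is a knave, G is a knight, and H is a knight.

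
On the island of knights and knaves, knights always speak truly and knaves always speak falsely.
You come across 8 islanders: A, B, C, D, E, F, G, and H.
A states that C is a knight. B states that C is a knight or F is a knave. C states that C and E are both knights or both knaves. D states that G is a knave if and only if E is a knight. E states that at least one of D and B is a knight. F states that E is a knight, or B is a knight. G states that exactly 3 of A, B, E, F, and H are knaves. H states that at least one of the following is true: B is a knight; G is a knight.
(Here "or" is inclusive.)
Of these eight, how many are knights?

The unique consistent assignment is A=knight, B=knight, C=knight, D=knight, E=knight, F=knight, G=knave, H=knight.
That has 7 knights.

7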